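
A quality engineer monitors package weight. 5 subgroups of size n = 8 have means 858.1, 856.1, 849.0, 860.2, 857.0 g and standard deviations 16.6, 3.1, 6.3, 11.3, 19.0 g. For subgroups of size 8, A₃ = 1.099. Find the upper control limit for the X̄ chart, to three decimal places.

868.455

X̄̄ = (858.1 + 856.1 + 849.0 + 860.2 + 857.0) / 5 = 856.0800
s̄ = (16.6 + 3.1 + 6.3 + 11.3 + 19.0) / 5 = 11.2600
UCL = X̄̄ + A₃·s̄ = 856.0800 + 1.099 × 11.2600 = 868.4547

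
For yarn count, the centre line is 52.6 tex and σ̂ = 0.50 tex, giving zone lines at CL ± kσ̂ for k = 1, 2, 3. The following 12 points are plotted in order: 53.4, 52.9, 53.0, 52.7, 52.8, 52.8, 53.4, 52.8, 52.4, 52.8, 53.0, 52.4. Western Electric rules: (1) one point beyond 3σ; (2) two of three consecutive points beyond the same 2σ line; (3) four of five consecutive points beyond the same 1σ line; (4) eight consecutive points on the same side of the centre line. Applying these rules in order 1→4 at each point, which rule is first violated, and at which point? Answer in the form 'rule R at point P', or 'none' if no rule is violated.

Zone of each point (C = within 1σ̂, B = 1σ̂–2σ̂, A = 2σ̂–3σ̂, * = beyond 3σ̂; sign = side of CL): 1:+B, 2:+C, 3:+C, 4:+C, 5:+C, 6:+C, 7:+B, 8:+C, 9:-C, 10:+C, 11:+C, 12:-C
Rule 4 (eight consecutive points on the same side of the centre line) is satisfied at point 8.

rule 4 at point 8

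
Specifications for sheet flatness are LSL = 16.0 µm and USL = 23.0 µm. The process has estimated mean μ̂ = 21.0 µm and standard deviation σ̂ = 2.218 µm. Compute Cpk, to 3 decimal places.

0.301

Cpu = (USL − μ̂) / (3σ̂) = (23.0 − 21.0) / (3 × 2.218) = 0.3006; Cpl = (μ̂ − LSL) / (3σ̂) = (21.0 − 16.0) / (3 × 2.218) = 0.7514; Cpk = min(Cpu, Cpl) = 0.3006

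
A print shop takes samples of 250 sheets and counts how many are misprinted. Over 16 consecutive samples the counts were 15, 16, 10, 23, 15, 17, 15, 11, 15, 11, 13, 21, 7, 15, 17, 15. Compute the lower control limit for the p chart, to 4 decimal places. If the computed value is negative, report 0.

p̄ = Σdᵢ / (k·n) = 236 / (16 × 250) = 0.05900
LCL = p̄ − 3·√(p̄(1−p̄)/n) = 0.05900 − 3 × 0.01490 = 0.01429

0.0143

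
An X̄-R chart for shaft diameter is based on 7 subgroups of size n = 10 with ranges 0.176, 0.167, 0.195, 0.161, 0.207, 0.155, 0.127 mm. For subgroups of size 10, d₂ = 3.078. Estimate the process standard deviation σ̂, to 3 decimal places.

0.055

R̄ = (0.176 + 0.167 + 0.195 + 0.161 + 0.207 + 0.155 + 0.127) / 7 = 0.1697
σ̂ = R̄ / d₂ = 0.1697 / 3.078 = 0.0551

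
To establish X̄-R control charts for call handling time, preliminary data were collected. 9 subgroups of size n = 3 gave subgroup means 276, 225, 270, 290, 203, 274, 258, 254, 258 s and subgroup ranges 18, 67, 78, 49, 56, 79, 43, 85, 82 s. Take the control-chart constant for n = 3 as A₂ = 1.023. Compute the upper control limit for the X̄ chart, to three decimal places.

X̄̄ = (276 + 225 + 270 + 290 + 203 + 274 + 258 + 254 + 258) / 9 = 2308.0000 / 9 = 256.4444
R̄ = (18 + 67 + 78 + 49 + 56 + 79 + 43 + 85 + 82) / 9 = 557.0000 / 9 = 61.8889
UCL = X̄̄ + A₂·R̄ = 256.4444 + 1.023 × 61.8889 = 319.7568

319.757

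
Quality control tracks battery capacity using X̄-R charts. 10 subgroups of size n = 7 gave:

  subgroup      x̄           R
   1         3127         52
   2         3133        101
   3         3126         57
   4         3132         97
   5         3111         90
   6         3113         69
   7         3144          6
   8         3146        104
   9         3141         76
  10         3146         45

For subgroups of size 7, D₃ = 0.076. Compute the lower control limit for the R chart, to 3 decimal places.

R̄ = (52 + 101 + 57 + 97 + 90 + 69 + 6 + 104 + 76 + 45) / 10 = 697.0000 / 10 = 69.7000
LCL_R = D₃·R̄ = 0.076 × 69.7000 = 5.2972

5.297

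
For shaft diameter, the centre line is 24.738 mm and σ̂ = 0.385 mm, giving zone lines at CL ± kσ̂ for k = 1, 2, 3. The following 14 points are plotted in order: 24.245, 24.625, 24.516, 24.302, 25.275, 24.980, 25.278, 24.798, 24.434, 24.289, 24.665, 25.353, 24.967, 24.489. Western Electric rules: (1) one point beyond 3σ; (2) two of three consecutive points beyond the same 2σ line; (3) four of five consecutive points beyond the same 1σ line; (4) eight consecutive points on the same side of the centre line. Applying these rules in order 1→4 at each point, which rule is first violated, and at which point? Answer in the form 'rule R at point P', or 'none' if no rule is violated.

Zone of each point (C = within 1σ̂, B = 1σ̂–2σ̂, A = 2σ̂–3σ̂, * = beyond 3σ̂; sign = side of CL): 1:-B, 2:-C, 3:-C, 4:-B, 5:+B, 6:+C, 7:+B, 8:+C, 9:-C, 10:-B, 11:-C, 12:+B, 13:+C, 14:-C
No rule fires across all 14 points.

none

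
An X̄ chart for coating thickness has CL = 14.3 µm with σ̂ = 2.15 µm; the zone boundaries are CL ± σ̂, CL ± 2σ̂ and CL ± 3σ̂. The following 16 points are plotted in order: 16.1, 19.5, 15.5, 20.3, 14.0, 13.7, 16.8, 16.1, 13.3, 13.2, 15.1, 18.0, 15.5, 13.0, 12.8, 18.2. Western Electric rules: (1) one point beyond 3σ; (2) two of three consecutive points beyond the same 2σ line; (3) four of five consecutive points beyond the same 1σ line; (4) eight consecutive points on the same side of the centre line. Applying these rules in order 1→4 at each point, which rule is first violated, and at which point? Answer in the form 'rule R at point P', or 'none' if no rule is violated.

Zone of each point (C = within 1σ̂, B = 1σ̂–2σ̂, A = 2σ̂–3σ̂, * = beyond 3σ̂; sign = side of CL): 1:+C, 2:+A, 3:+C, 4:+A, 5:-C, 6:-C, 7:+B, 8:+C, 9:-C, 10:-C, 11:+C, 12:+B, 13:+C, 14:-C, 15:-C, 16:+B
Rule 2 (two of three consecutive points beyond the same 2σ limit) is satisfied at point 4.

rule 2 at point 4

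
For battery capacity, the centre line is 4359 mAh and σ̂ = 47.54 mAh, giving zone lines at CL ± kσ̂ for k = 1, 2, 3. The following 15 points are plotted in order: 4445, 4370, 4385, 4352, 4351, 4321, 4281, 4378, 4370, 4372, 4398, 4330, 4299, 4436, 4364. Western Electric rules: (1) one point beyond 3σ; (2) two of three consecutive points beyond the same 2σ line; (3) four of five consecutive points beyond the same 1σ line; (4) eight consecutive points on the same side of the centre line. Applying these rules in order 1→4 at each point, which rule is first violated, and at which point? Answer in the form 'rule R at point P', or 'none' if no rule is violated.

Zone of each point (C = within 1σ̂, B = 1σ̂–2σ̂, A = 2σ̂–3σ̂, * = beyond 3σ̂; sign = side of CL): 1:+B, 2:+C, 3:+C, 4:-C, 5:-C, 6:-C, 7:-B, 8:+C, 9:+C, 10:+C, 11:+C, 12:-C, 13:-B, 14:+B, 15:+C
No rule fires across all 15 points.

none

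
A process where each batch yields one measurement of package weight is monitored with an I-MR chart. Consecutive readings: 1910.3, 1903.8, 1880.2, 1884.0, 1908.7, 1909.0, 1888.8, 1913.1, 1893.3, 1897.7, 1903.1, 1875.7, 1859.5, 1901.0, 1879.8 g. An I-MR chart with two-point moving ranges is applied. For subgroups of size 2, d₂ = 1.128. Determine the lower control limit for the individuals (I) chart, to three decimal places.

X̄ = (1910.3 + 1903.8 + 1880.2 + 1884.0 + 1908.7 + 1909.0 + 1888.8 + 1913.1 + 1893.3 + 1897.7 + 1903.1 + 1875.7 + 1859.5 + 1901.0 + 1879.8) / 15 = 1893.8667
Moving ranges: 6.5, 23.6, 3.8, 24.7, 0.3, 20.2, 24.3, 19.8, 4.4, 5.4, 27.4, 16.2, 41.5, 21.2; M̄R̄ = 239.3000 / 14 = 17.0929
LCL = X̄ − 3·M̄R̄/d₂ = 1893.8667 − 3 × 17.0929 / 1.128 = 1848.4069

1848.407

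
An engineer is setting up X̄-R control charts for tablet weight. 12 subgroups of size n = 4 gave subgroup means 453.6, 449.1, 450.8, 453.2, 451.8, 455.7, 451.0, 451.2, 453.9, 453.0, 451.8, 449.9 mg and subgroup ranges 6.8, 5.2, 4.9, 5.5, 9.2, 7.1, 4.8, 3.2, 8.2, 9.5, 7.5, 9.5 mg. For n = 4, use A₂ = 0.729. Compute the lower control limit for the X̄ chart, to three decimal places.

447.138

X̄̄ = (453.6 + 449.1 + 450.8 + 453.2 + 451.8 + 455.7 + 451.0 + 451.2 + 453.9 + 453.0 + 451.8 + 449.9) / 12 = 5425.0000 / 12 = 452.0833
R̄ = (6.8 + 5.2 + 4.9 + 5.5 + 9.2 + 7.1 + 4.8 + 3.2 + 8.2 + 9.5 + 7.5 + 9.5) / 12 = 81.4000 / 12 = 6.7833
LCL = X̄̄ − A₂·R̄ = 452.0833 − 0.729 × 6.7833 = 447.1383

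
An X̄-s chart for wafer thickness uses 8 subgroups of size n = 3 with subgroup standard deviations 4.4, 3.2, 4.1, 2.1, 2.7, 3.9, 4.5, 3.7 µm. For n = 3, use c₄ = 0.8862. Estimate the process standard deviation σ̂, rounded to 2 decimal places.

s̄ = (4.4 + 3.2 + 4.1 + 2.1 + 2.7 + 3.9 + 4.5 + 3.7) / 8 = 3.5750
σ̂ = s̄ / c₄ = 3.5750 / 0.8862 = 4.0341

4.03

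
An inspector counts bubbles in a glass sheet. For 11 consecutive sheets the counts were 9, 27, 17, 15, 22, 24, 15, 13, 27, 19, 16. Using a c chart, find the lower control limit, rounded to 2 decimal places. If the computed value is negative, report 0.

c̄ = (9 + 27 + 17 + 15 + 22 + 24 + 15 + 13 + 27 + 19 + 16) / 11 = 204 / 11 = 18.5455
LCL = c̄ − 3√c̄ = 18.5455 − 3 × 4.3064 = 5.6261

5.63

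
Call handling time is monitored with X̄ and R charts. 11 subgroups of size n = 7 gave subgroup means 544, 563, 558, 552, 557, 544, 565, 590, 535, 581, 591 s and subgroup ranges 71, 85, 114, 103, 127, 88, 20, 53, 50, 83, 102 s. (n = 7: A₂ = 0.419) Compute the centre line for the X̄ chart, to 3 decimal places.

X̄̄ = (544 + 563 + 558 + 552 + 557 + 544 + 565 + 590 + 535 + 581 + 591) / 11 = 6180.0000 / 11 = 561.8182
CL = X̄̄ = 561.8182

561.818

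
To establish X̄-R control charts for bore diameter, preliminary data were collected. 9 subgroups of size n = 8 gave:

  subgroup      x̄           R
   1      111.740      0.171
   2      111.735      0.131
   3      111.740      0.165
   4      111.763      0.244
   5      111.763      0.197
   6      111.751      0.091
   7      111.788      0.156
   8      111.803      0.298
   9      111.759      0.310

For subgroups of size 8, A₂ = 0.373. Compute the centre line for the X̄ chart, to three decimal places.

111.760

X̄̄ = (111.740 + 111.735 + 111.740 + 111.763 + 111.763 + 111.751 + 111.788 + 111.803 + 111.759) / 9 = 1005.8420 / 9 = 111.7602
CL = X̄̄ = 111.7602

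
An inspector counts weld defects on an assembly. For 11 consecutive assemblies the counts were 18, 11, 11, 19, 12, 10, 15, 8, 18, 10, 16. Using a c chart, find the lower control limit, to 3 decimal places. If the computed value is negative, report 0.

2.450

c̄ = (18 + 11 + 11 + 19 + 12 + 10 + 15 + 8 + 18 + 10 + 16) / 11 = 148 / 11 = 13.4545
LCL = c̄ − 3√c̄ = 13.4545 − 3 × 3.6680 = 2.4504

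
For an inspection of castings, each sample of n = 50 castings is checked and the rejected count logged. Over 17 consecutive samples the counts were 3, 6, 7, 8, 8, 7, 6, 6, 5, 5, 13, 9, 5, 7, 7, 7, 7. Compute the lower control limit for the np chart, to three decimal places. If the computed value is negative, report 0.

0.000

p̄ = Σdᵢ / (k·n) = 116 / (17 × 50) = 0.13647
LCL = np̄ − 3·√(np̄(1−p̄)) = 6.8235 − 3 × 2.4274 = -0.4587 → 0 (negative, so LCL = 0)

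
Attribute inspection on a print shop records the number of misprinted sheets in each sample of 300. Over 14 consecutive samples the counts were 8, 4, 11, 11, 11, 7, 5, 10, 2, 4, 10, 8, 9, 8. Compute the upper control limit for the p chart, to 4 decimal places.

p̄ = Σdᵢ / (k·n) = 108 / (14 × 300) = 0.02571
UCL = p̄ + 3·√(p̄(1−p̄)/n) = 0.02571 + 3 × √(0.02571×0.97429/300) = 0.02571 + 3 × 0.00914 = 0.05313

0.0531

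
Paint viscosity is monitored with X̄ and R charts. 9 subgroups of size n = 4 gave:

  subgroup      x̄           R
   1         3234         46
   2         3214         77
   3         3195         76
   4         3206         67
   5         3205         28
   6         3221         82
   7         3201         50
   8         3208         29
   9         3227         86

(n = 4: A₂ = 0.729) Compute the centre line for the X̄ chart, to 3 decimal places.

3212.333

X̄̄ = (3234 + 3214 + 3195 + 3206 + 3205 + 3221 + 3201 + 3208 + 3227) / 9 = 28911.0000 / 9 = 3212.3333
CL = X̄̄ = 3212.3333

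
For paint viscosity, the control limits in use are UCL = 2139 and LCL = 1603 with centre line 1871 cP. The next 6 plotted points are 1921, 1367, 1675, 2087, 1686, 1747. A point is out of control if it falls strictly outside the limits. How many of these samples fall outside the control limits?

1

Compare each point to [1603, 2139]: sample 2 = 1367 < LCL.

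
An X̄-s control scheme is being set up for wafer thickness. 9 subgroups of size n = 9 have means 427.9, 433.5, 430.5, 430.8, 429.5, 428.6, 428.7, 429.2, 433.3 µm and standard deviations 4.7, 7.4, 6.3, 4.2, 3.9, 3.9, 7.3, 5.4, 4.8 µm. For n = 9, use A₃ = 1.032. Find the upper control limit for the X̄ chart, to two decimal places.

435.71

X̄̄ = (427.9 + 433.5 + 430.5 + 430.8 + 429.5 + 428.6 + 428.7 + 429.2 + 433.3) / 9 = 430.2222
s̄ = (4.7 + 7.4 + 6.3 + 4.2 + 3.9 + 3.9 + 7.3 + 5.4 + 4.8) / 9 = 5.3222
UCL = X̄̄ + A₃·s̄ = 430.2222 + 1.032 × 5.3222 = 435.7148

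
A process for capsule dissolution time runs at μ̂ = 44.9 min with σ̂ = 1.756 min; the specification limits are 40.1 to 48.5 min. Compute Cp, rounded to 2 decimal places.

Cp = (USL − LSL) / (6σ̂) = (48.5 − 40.1) / (6 × 1.756) = 8.4000 / 10.5360 = 0.7973

0.80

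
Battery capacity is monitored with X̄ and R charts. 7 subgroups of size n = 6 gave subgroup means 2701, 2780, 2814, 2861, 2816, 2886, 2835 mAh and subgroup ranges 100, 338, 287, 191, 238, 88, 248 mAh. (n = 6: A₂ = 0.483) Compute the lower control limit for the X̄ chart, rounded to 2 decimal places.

2710.48

X̄̄ = (2701 + 2780 + 2814 + 2861 + 2816 + 2886 + 2835) / 7 = 19693.0000 / 7 = 2813.2857
R̄ = (100 + 338 + 287 + 191 + 238 + 88 + 248) / 7 = 1490.0000 / 7 = 212.8571
LCL = X̄̄ − A₂·R̄ = 2813.2857 − 0.483 × 212.8571 = 2710.4757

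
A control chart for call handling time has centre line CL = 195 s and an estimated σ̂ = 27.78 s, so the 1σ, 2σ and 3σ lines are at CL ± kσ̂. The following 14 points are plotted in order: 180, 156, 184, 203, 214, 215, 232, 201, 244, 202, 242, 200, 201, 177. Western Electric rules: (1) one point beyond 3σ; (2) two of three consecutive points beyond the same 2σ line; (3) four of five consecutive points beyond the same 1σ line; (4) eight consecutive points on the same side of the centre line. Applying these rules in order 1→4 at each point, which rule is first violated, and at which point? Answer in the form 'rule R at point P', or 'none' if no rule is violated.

rule 4 at point 11

Zone of each point (C = within 1σ̂, B = 1σ̂–2σ̂, A = 2σ̂–3σ̂, * = beyond 3σ̂; sign = side of CL): 1:-C, 2:-B, 3:-C, 4:+C, 5:+C, 6:+C, 7:+B, 8:+C, 9:+B, 10:+C, 11:+B, 12:+C, 13:+C, 14:-C
Rule 4 (eight consecutive points on the same side of the centre line) is satisfied at point 11.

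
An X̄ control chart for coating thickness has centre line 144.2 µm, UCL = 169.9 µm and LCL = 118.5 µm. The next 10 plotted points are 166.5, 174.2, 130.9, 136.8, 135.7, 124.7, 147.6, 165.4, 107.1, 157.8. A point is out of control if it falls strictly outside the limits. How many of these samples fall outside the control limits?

2

Compare each point to [118.5, 169.9]: sample 2 = 174.2 > UCL; sample 9 = 107.1 < LCL.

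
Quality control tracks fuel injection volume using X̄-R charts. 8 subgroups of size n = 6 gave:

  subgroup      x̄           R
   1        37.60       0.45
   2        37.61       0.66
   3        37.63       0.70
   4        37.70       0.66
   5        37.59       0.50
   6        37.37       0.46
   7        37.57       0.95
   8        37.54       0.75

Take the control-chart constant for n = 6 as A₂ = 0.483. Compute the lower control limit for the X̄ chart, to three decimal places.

X̄̄ = (37.60 + 37.61 + 37.63 + 37.70 + 37.59 + 37.37 + 37.57 + 37.54) / 8 = 300.6100 / 8 = 37.5763
R̄ = (0.45 + 0.66 + 0.70 + 0.66 + 0.50 + 0.46 + 0.95 + 0.75) / 8 = 5.1300 / 8 = 0.6412
LCL = X̄̄ − A₂·R̄ = 37.5763 − 0.483 × 0.6412 = 37.2665

37.267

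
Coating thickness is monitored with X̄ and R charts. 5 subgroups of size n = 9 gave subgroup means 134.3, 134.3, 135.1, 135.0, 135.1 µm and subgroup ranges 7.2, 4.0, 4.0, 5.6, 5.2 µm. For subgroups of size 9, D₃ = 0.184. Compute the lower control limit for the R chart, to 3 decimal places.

R̄ = (7.2 + 4.0 + 4.0 + 5.6 + 5.2) / 5 = 26.0000 / 5 = 5.2000
LCL_R = D₃·R̄ = 0.184 × 5.2000 = 0.9568

0.957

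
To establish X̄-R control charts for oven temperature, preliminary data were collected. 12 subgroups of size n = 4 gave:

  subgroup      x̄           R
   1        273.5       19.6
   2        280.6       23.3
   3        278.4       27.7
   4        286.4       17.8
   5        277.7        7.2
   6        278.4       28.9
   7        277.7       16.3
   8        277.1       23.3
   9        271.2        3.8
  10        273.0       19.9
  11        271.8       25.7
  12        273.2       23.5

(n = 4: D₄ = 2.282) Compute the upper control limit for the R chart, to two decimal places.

R̄ = (19.6 + 23.3 + 27.7 + 17.8 + 7.2 + 28.9 + 16.3 + 23.3 + 3.8 + 19.9 + 25.7 + 23.5) / 12 = 237.0000 / 12 = 19.7500
UCL_R = D₄·R̄ = 2.282 × 19.7500 = 45.0695

45.07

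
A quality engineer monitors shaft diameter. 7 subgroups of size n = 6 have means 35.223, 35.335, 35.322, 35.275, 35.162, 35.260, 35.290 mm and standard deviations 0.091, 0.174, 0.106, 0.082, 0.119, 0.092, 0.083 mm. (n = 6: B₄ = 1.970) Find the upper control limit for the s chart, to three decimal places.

0.210

s̄ = (0.091 + 0.174 + 0.106 + 0.082 + 0.119 + 0.092 + 0.083) / 7 = 0.1067
UCL_s = B₄·s̄ = 1.970 × 0.1067 = 0.2102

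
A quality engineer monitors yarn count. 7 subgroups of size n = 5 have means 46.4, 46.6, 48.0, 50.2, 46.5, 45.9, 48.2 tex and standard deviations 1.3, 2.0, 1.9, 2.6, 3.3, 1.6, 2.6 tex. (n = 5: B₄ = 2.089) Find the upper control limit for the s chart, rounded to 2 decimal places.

4.57

s̄ = (1.3 + 2.0 + 1.9 + 2.6 + 3.3 + 1.6 + 2.6) / 7 = 2.1857
UCL_s = B₄·s̄ = 2.089 × 2.1857 = 4.5660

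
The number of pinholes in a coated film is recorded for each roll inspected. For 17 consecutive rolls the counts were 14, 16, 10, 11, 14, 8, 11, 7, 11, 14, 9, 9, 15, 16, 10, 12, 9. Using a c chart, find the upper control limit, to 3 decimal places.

c̄ = (14 + 16 + 10 + 11 + 14 + 8 + 11 + 7 + 11 + 14 + 9 + 9 + 15 + 16 + 10 + 12 + 9) / 17 = 196 / 17 = 11.5294
UCL = c̄ + 3√c̄ = 11.5294 + 3 × √11.5294 = 11.5294 + 3 × 3.3955 = 21.7159

21.716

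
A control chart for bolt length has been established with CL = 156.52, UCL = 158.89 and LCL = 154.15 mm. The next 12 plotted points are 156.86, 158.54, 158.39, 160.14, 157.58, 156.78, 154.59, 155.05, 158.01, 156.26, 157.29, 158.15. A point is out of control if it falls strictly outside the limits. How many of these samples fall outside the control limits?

1

Compare each point to [154.15, 158.89]: sample 4 = 160.14 > UCL.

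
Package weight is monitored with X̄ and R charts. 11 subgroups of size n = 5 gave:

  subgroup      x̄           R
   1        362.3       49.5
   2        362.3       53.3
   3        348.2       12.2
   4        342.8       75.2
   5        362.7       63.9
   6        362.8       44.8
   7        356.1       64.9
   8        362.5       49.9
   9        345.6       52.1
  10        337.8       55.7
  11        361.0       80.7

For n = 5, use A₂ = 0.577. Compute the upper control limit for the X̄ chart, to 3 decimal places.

X̄̄ = (362.3 + 362.3 + 348.2 + 342.8 + 362.7 + 362.8 + 356.1 + 362.5 + 345.6 + 337.8 + 361.0) / 11 = 3904.1000 / 11 = 354.9182
R̄ = (49.5 + 53.3 + 12.2 + 75.2 + 63.9 + 44.8 + 64.9 + 49.9 + 52.1 + 55.7 + 80.7) / 11 = 602.2000 / 11 = 54.7455
UCL = X̄̄ + A₂·R̄ = 354.9182 + 0.577 × 54.7455 = 386.5063

386.506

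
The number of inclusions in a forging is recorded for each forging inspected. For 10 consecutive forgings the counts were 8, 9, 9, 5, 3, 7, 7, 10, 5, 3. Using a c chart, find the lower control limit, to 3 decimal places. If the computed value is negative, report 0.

0.000

c̄ = (8 + 9 + 9 + 5 + 3 + 7 + 7 + 10 + 5 + 3) / 10 = 66 / 10 = 6.6000
LCL = c̄ − 3√c̄ = 6.6000 − 3 × 2.5690 = -1.1071 → 0 (cannot be negative)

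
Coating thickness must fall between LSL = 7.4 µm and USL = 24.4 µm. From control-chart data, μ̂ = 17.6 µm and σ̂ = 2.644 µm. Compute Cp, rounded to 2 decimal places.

Cp = (USL − LSL) / (6σ̂) = (24.4 − 7.4) / (6 × 2.644) = 17.0000 / 15.8640 = 1.0716

1.07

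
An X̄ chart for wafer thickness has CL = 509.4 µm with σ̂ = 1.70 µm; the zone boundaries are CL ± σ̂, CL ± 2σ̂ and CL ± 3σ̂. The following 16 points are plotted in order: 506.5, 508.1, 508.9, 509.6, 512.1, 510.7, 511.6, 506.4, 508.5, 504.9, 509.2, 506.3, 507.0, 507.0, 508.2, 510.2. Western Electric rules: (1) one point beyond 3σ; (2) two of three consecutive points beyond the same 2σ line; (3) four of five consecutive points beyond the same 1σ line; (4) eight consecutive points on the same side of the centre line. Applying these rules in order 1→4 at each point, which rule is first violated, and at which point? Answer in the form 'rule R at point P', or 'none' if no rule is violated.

rule 3 at point 14

Zone of each point (C = within 1σ̂, B = 1σ̂–2σ̂, A = 2σ̂–3σ̂, * = beyond 3σ̂; sign = side of CL): 1:-B, 2:-C, 3:-C, 4:+C, 5:+B, 6:+C, 7:+B, 8:-B, 9:-C, 10:-A, 11:-C, 12:-B, 13:-B, 14:-B, 15:-C, 16:+C
Rule 3 (four of five consecutive points beyond the same 1σ limit) is satisfied at point 14.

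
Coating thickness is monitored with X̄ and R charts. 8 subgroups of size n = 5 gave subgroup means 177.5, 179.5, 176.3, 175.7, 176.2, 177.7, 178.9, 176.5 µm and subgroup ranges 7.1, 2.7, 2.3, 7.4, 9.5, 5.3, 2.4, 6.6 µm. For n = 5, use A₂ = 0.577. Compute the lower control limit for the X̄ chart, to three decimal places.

174.164

X̄̄ = (177.5 + 179.5 + 176.3 + 175.7 + 176.2 + 177.7 + 178.9 + 176.5) / 8 = 1418.3000 / 8 = 177.2875
R̄ = (7.1 + 2.7 + 2.3 + 7.4 + 9.5 + 5.3 + 2.4 + 6.6) / 8 = 43.3000 / 8 = 5.4125
LCL = X̄̄ − A₂·R̄ = 177.2875 − 0.577 × 5.4125 = 174.1645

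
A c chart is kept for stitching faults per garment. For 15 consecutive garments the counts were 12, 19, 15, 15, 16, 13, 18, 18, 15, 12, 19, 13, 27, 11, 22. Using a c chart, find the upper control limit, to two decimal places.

c̄ = (12 + 19 + 15 + 15 + 16 + 13 + 18 + 18 + 15 + 12 + 19 + 13 + 27 + 11 + 22) / 15 = 245 / 15 = 16.3333
UCL = c̄ + 3√c̄ = 16.3333 + 3 × √16.3333 = 16.3333 + 3 × 4.0415 = 28.4577

28.46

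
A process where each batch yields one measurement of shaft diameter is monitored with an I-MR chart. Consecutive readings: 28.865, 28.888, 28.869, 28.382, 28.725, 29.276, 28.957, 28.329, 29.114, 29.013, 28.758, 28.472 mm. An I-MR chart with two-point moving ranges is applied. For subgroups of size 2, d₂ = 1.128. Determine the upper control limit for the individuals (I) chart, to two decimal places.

X̄ = (28.865 + 28.888 + 28.869 + 28.382 + 28.725 + 29.276 + 28.957 + 28.329 + 29.114 + 29.013 + 28.758 + 28.472) / 12 = 28.8040
Moving ranges: 0.023, 0.019, 0.487, 0.343, 0.551, 0.319, 0.628, 0.785, 0.101, 0.255, 0.286; M̄R̄ = 3.7970 / 11 = 0.3452
UCL = X̄ + 3·M̄R̄/d₂ = 28.8040 + 3 × 0.3452 / 1.128 = 29.7220

29.72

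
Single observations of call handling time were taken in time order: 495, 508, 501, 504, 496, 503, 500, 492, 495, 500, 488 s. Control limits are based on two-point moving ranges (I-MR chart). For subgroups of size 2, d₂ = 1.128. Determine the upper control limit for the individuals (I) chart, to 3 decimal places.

X̄ = (495 + 508 + 501 + 504 + 496 + 503 + 500 + 492 + 495 + 500 + 488) / 11 = 498.3636
Moving ranges: 13, 7, 3, 8, 7, 3, 8, 3, 5, 12; M̄R̄ = 69.0000 / 10 = 6.9000
UCL = X̄ + 3·M̄R̄/d₂ = 498.3636 + 3 × 6.9000 / 1.128 = 516.7147

516.715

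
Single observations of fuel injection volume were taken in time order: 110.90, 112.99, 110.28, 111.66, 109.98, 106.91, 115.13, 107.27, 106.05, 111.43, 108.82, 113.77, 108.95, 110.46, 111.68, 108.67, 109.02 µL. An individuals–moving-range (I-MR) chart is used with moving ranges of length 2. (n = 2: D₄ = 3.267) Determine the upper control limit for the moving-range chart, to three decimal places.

Moving ranges: 2.09, 2.71, 1.38, 1.68, 3.07, 8.22, 7.86, 1.22, 5.38, 2.61, 4.95, 4.82, 1.51, 1.22, 3.01, 0.35; M̄R̄ = 52.0800 / 16 = 3.2550
UCL_MR = D₄·M̄R̄ = 3.267 × 3.2550 = 10.6341

10.634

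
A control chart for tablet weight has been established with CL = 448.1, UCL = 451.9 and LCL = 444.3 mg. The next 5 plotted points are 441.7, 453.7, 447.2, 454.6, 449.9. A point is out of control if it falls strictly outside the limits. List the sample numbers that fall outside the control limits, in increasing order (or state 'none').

Compare each point to [444.3, 451.9]: sample 1 = 441.7 < LCL; sample 2 = 453.7 > UCL; sample 4 = 454.6 > UCL.

1, 2, 4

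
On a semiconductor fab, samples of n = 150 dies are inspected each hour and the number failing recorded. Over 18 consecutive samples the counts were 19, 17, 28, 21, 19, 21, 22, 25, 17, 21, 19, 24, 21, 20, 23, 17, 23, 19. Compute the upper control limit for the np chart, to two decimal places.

33.61

p̄ = Σdᵢ / (k·n) = 376 / (18 × 150) = 0.13926
UCL = np̄ + 3·√(np̄(1−p̄)) = 20.8889 + 3 × √(20.8889×0.86074) = 20.8889 + 3 × 4.2403 = 33.6097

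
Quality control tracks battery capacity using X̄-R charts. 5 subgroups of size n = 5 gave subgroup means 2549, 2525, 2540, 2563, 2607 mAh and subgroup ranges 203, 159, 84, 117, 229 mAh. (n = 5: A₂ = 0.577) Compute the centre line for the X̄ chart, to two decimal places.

2556.80

X̄̄ = (2549 + 2525 + 2540 + 2563 + 2607) / 5 = 12784.0000 / 5 = 2556.8000
CL = X̄̄ = 2556.8000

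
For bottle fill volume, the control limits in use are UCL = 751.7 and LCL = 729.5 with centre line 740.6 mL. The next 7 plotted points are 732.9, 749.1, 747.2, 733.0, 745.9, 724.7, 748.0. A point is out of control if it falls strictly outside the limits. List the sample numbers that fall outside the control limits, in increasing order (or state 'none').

6

Compare each point to [729.5, 751.7]: sample 6 = 724.7 < LCL.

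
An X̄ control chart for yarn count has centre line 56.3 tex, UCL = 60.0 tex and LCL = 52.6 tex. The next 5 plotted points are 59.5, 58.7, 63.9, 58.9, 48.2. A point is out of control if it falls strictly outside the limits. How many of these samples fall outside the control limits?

2

Compare each point to [52.6, 60.0]: sample 3 = 63.9 > UCL; sample 5 = 48.2 < LCL.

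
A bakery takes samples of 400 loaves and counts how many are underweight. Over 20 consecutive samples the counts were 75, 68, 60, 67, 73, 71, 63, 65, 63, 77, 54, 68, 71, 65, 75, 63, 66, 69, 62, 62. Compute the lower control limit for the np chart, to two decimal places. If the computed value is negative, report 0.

p̄ = Σdᵢ / (k·n) = 1337 / (20 × 400) = 0.16712
LCL = np̄ − 3·√(np̄(1−p̄)) = 66.8500 − 3 × 7.4617 = 44.4648

44.46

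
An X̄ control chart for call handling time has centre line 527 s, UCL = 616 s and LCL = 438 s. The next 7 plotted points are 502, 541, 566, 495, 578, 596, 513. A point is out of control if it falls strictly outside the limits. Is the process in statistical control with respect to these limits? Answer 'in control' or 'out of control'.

All 7 points lie within [438, 616].

in control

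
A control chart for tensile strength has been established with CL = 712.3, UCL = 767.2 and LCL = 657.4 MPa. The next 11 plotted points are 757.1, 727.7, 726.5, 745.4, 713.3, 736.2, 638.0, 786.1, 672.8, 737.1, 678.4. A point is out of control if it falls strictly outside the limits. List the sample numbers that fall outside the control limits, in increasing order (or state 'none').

7, 8

Compare each point to [657.4, 767.2]: sample 7 = 638.0 < LCL; sample 8 = 786.1 > UCL.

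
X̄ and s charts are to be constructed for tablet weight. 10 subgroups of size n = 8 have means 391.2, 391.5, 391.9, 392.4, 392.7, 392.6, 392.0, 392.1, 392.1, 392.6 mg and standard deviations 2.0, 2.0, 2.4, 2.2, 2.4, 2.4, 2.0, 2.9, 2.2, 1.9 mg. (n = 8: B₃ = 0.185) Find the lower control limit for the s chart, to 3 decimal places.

s̄ = (2.0 + 2.0 + 2.4 + 2.2 + 2.4 + 2.4 + 2.0 + 2.9 + 2.2 + 1.9) / 10 = 2.2400
LCL_s = B₃·s̄ = 0.185 × 2.2400 = 0.4144

0.414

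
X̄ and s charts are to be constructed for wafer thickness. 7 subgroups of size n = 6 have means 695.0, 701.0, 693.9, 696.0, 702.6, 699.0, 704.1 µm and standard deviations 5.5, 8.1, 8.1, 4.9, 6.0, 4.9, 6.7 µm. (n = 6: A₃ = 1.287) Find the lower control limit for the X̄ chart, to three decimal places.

X̄̄ = (695.0 + 701.0 + 693.9 + 696.0 + 702.6 + 699.0 + 704.1) / 7 = 698.8000
s̄ = (5.5 + 8.1 + 8.1 + 4.9 + 6.0 + 4.9 + 6.7) / 7 = 6.3143
LCL = X̄̄ − A₃·s̄ = 698.8000 − 1.287 × 6.3143 = 690.6735

690.674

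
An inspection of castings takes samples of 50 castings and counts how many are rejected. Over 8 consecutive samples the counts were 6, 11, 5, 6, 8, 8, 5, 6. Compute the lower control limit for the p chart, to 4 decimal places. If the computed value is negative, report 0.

p̄ = Σdᵢ / (k·n) = 55 / (8 × 50) = 0.13750
LCL = p̄ − 3·√(p̄(1−p̄)/n) = 0.13750 − 3 × 0.04870 = -0.00861 → 0 (negative, so LCL = 0)

0.0000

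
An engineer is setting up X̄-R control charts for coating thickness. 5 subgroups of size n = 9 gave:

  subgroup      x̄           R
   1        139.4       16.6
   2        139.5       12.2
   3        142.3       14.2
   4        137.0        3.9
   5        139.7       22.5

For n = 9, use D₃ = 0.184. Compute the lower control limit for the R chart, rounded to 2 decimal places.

2.55

R̄ = (16.6 + 12.2 + 14.2 + 3.9 + 22.5) / 5 = 69.4000 / 5 = 13.8800
LCL_R = D₃·R̄ = 0.184 × 13.8800 = 2.5539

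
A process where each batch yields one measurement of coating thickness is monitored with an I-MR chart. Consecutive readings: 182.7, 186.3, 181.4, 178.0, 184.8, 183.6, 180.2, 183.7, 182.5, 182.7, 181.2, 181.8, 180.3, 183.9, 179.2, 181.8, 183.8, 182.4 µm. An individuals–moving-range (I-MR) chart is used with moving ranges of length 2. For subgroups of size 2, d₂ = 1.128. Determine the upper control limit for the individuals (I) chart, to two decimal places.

X̄ = (182.7 + 186.3 + 181.4 + 178.0 + 184.8 + 183.6 + 180.2 + 183.7 + 182.5 + 182.7 + 181.2 + 181.8 + 180.3 + 183.9 + 179.2 + 181.8 + 183.8 + 182.4) / 18 = 182.2389
Moving ranges: 3.6, 4.9, 3.4, 6.8, 1.2, 3.4, 3.5, 1.2, 0.2, 1.5, 0.6, 1.5, 3.6, 4.7, 2.6, 2.0, 1.4; M̄R̄ = 46.1000 / 17 = 2.7118
UCL = X̄ + 3·M̄R̄/d₂ = 182.2389 + 3 × 2.7118 / 1.128 = 189.4510

189.45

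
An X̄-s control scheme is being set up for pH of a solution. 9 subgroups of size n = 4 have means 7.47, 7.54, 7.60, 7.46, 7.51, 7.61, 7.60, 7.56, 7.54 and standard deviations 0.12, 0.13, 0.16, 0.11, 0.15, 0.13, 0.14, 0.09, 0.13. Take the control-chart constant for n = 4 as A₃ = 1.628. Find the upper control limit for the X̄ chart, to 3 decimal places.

7.753

X̄̄ = (7.47 + 7.54 + 7.60 + 7.46 + 7.51 + 7.61 + 7.60 + 7.56 + 7.54) / 9 = 7.5433
s̄ = (0.12 + 0.13 + 0.16 + 0.11 + 0.15 + 0.13 + 0.14 + 0.09 + 0.13) / 9 = 0.1289
UCL = X̄̄ + A₃·s̄ = 7.5433 + 1.628 × 0.1289 = 7.7532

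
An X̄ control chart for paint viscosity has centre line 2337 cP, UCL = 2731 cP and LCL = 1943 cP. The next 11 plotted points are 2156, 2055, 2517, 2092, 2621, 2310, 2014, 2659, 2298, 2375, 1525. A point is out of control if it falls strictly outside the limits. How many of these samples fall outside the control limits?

Compare each point to [1943, 2731]: sample 11 = 1525 < LCL.

1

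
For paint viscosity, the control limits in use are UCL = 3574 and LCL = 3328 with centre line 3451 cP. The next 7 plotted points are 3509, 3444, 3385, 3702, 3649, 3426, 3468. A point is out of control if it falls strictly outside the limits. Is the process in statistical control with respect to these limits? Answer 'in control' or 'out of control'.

Compare each point to [3328, 3574]: sample 4 = 3702 > UCL; sample 5 = 3649 > UCL.

out of control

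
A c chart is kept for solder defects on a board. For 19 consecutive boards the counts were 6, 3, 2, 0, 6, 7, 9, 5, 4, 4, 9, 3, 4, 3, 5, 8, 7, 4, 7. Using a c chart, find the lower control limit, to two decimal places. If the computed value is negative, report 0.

0.00

c̄ = (6 + 3 + 2 + 0 + 6 + 7 + 9 + 5 + 4 + 4 + 9 + 3 + 4 + 3 + 5 + 8 + 7 + 4 + 7) / 19 = 96 / 19 = 5.0526
LCL = c̄ − 3√c̄ = 5.0526 − 3 × 2.2478 = -1.6908 → 0 (cannot be negative)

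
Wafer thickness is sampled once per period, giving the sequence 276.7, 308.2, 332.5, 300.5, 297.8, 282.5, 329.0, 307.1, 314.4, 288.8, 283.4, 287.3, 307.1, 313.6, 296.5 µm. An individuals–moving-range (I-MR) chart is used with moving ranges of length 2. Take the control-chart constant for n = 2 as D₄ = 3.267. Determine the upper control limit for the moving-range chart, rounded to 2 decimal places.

60.63

Moving ranges: 31.5, 24.3, 32.0, 2.7, 15.3, 46.5, 21.9, 7.3, 25.6, 5.4, 3.9, 19.8, 6.5, 17.1; M̄R̄ = 259.8000 / 14 = 18.5571
UCL_MR = D₄·M̄R̄ = 3.267 × 18.5571 = 60.6262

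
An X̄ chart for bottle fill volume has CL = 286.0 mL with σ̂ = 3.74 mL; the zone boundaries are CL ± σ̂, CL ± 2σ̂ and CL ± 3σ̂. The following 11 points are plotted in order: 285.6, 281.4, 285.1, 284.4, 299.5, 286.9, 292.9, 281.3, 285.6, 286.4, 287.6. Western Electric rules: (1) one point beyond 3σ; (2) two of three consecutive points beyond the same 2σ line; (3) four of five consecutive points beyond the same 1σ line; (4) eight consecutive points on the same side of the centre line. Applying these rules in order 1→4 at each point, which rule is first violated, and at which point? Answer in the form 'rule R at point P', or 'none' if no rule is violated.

Zone of each point (C = within 1σ̂, B = 1σ̂–2σ̂, A = 2σ̂–3σ̂, * = beyond 3σ̂; sign = side of CL): 1:-C, 2:-B, 3:-C, 4:-C, 5:+*, 6:+C, 7:+B, 8:-B, 9:-C, 10:+C, 11:+C
Rule 1 (one point beyond the 3σ limits) is satisfied at point 5.

rule 1 at point 5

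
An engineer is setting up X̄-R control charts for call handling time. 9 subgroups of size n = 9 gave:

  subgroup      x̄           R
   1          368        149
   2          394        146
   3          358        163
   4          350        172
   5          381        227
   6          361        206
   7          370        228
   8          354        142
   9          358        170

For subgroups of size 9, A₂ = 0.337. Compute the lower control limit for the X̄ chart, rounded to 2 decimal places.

X̄̄ = (368 + 394 + 358 + 350 + 381 + 361 + 370 + 354 + 358) / 9 = 3294.0000 / 9 = 366.0000
R̄ = (149 + 146 + 163 + 172 + 227 + 206 + 228 + 142 + 170) / 9 = 1603.0000 / 9 = 178.1111
LCL = X̄̄ − A₂·R̄ = 366.0000 − 0.337 × 178.1111 = 305.9766

305.98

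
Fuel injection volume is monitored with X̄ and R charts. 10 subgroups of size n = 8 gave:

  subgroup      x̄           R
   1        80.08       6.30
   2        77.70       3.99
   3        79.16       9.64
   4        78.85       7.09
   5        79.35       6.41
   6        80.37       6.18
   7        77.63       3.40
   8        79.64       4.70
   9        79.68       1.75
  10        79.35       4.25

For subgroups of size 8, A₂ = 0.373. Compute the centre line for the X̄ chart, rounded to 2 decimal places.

79.18

X̄̄ = (80.08 + 77.70 + 79.16 + 78.85 + 79.35 + 80.37 + 77.63 + 79.64 + 79.68 + 79.35) / 10 = 791.8100 / 10 = 79.1810
CL = X̄̄ = 79.1810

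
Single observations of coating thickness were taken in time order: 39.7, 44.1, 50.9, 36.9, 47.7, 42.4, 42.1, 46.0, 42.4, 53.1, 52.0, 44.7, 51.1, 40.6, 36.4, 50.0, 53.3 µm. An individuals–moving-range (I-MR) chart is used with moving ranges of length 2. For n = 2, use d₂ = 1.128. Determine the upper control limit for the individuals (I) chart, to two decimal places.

X̄ = (39.7 + 44.1 + 50.9 + 36.9 + 47.7 + 42.4 + 42.1 + 46.0 + 42.4 + 53.1 + 52.0 + 44.7 + 51.1 + 40.6 + 36.4 + 50.0 + 53.3) / 17 = 45.4941
Moving ranges: 4.4, 6.8, 14.0, 10.8, 5.3, 0.3, 3.9, 3.6, 10.7, 1.1, 7.3, 6.4, 10.5, 4.2, 13.6, 3.3; M̄R̄ = 106.2000 / 16 = 6.6375
UCL = X̄ + 3·M̄R̄/d₂ = 45.4941 + 3 × 6.6375 / 1.128 = 63.1470

63.15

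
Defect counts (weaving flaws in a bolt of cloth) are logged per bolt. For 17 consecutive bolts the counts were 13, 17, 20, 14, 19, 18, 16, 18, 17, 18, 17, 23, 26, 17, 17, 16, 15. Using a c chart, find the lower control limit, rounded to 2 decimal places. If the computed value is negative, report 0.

c̄ = (13 + 17 + 20 + 14 + 19 + 18 + 16 + 18 + 17 + 18 + 17 + 23 + 26 + 17 + 17 + 16 + 15) / 17 = 301 / 17 = 17.7059
LCL = c̄ − 3√c̄ = 17.7059 − 3 × 4.2078 = 5.0824

5.08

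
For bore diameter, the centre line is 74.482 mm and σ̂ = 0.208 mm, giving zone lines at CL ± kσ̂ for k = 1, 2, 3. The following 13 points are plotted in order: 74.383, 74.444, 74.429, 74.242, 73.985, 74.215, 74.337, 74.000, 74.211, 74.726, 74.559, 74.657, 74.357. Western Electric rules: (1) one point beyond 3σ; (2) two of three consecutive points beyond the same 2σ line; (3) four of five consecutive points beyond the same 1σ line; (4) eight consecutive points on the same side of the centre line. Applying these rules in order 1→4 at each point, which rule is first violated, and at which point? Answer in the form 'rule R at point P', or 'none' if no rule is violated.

rule 3 at point 8

Zone of each point (C = within 1σ̂, B = 1σ̂–2σ̂, A = 2σ̂–3σ̂, * = beyond 3σ̂; sign = side of CL): 1:-C, 2:-C, 3:-C, 4:-B, 5:-A, 6:-B, 7:-C, 8:-A, 9:-B, 10:+B, 11:+C, 12:+C, 13:-C
Rule 3 (four of five consecutive points beyond the same 1σ limit) is satisfied at point 8.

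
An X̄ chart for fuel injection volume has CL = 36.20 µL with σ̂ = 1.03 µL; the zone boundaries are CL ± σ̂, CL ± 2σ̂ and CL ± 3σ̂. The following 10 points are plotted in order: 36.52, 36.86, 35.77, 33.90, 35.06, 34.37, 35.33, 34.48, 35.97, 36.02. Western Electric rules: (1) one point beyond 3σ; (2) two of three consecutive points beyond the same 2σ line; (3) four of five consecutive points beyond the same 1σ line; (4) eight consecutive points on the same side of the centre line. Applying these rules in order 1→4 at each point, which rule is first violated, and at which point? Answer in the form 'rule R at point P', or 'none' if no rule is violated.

rule 3 at point 8

Zone of each point (C = within 1σ̂, B = 1σ̂–2σ̂, A = 2σ̂–3σ̂, * = beyond 3σ̂; sign = side of CL): 1:+C, 2:+C, 3:-C, 4:-A, 5:-B, 6:-B, 7:-C, 8:-B, 9:-C, 10:-C
Rule 3 (four of five consecutive points beyond the same 1σ limit) is satisfied at point 8.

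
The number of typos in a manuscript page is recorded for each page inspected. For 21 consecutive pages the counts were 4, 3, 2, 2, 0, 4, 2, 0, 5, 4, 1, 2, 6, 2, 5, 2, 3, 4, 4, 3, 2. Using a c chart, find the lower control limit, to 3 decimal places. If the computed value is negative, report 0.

c̄ = (4 + 3 + 2 + 2 + 0 + 4 + 2 + 0 + 5 + 4 + 1 + 2 + 6 + 2 + 5 + 2 + 3 + 4 + 4 + 3 + 2) / 21 = 60 / 21 = 2.8571
LCL = c̄ − 3√c̄ = 2.8571 − 3 × 1.6903 = -2.2138 → 0 (cannot be negative)

0.000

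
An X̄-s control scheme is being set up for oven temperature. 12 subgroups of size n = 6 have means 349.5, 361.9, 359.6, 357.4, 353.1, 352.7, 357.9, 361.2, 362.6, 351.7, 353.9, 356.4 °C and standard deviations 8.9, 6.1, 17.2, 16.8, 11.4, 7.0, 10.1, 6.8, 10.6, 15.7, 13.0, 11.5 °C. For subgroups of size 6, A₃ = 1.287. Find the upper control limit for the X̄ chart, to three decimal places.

X̄̄ = (349.5 + 361.9 + 359.6 + 357.4 + 353.1 + 352.7 + 357.9 + 361.2 + 362.6 + 351.7 + 353.9 + 356.4) / 12 = 356.4917
s̄ = (8.9 + 6.1 + 17.2 + 16.8 + 11.4 + 7.0 + 10.1 + 6.8 + 10.6 + 15.7 + 13.0 + 11.5) / 12 = 11.2583
UCL = X̄̄ + A₃·s̄ = 356.4917 + 1.287 × 11.2583 = 370.9811

370.981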